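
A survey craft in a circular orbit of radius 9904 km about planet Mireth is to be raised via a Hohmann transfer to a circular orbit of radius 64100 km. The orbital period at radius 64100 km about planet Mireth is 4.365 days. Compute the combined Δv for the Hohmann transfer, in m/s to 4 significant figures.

From Kepler's third law T² = 4π²r³/μ at r = 64100 km, T = 4.365 days = 4.365 × 86400 s = 3.77136×10^5 s: μ = 4π²r³/T² = 73103.4 km³/s².
Semi-major axis of the transfer orbit: a_t = (9904 + 64100)/2 = 37002 km.
At r₁ the circular-orbit speed is v₁ = √(μ/r₁) = 2.717 km/s.
On the transfer ellipse at r₁, v² = μ(2/r − 1/a) gives v_p = √[μ(2/r₁ − 1/a_t)] = 3.576 km/s.
First burn Δv₁ = |v_p − v₁| = 0.8590 km/s.
Circular speed at r₂: v₂ = √(μ/r₂) = 1.0679 km/s.
Transfer-orbit speed at r₂: v_a = √[μ(2/r₂ − 1/a_t)] = 0.55250 km/s.
Second burn Δv₂ = |v₂ − v_a| = 0.5154 km/s.
Δv = Δv₁ + Δv₂ = 0.8590 + 0.5154 = 1.374 km/s.

Δv = 1374 m/s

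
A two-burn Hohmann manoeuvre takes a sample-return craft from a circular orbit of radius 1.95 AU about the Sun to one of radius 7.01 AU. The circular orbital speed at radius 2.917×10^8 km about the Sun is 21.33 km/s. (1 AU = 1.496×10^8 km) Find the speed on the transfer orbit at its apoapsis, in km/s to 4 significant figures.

v = 7.422 km/s

From the circular-orbit relation v² = μ/r at r = 2.917×10^8 km: μ = v²r = (21.33)² × 2.917×10^8 = 1.32714×10^11 km³/s².
In km: r₁ = 1.95 × 1.496×10^8 = 2.9172×10^8 km; r₂ = 7.01 × 1.496×10^8 = 1.048696×10^9 km.
The Hohmann ellipse has a_t = (r₁ + r₂)/2 = 6.70208×10^8 km.
At apoapsis, r = 1.048696×10^9 km.
Applying v² = μ(2/r − 1/a_t): v = 7.422 km/s.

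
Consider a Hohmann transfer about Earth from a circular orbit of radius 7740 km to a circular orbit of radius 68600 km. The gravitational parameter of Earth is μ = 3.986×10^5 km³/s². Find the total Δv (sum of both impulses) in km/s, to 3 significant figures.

The Hohmann ellipse has a_t = (r₁ + r₂)/2 = 38170 km.
At r₁ the circular-orbit speed is v₁ = √(μ/r₁) = 7.1763 km/s.
Transfer-orbit speed at r₁ (vis-viva): v_p = √[μ(2/r₁ − 1/a_t)] = 9.6205 km/s.
First burn Δv₁ = |v_p − v₁| = 2.444 km/s.
Circular speed at r₂: v₂ = √(μ/r₂) = 2.410 km/s.
Transfer-orbit speed at r₂: v_a = √[μ(2/r₂ − 1/a_t)] = 1.085 km/s.
Second burn Δv₂ = |v₂ − v_a| = 1.325 km/s.
Total Δv = Δv₁ + Δv₂ = 3.769 km/s.

Δv = 3.77 km/s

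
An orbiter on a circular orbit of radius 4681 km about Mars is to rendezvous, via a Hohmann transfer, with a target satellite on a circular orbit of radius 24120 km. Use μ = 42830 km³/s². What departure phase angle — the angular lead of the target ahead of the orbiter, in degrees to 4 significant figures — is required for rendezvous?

Transfer-ellipse semi-major axis a_t = (r₁ + r₂)/2 = (4681 + 24120)/2 = 14400.5 km.
Transfer time t = π√(a_t³/μ) = 26233 s.
Target angular speed ω₂ = √(μ/r₂³) = 5.5247×10^-5 rad/s.
Angle swept by the target during transfer: ω₂·t = 1.4493 rad = 83.04°.
Arrival is 180° from departure on the ellipse, so φ = 180° − 83.04° = 96.96°.

φ = 96.96°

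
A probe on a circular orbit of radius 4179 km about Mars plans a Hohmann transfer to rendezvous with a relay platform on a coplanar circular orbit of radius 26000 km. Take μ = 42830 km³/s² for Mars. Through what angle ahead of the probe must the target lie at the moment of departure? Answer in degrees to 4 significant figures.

φ = 100.4°

Semi-major axis of the transfer orbit: a_t = (4179 + 26000)/2 = 15089.5 km.
Transfer time t = π√(a_t³/μ) = 28140 s.
Target angular speed ω₂ = √(μ/r₂³) = 4.936×10^-5 rad/s.
Angle swept by the target during transfer: ω₂·t = 1.389 rad = 79.58°.
Arrival is 180° from departure on the ellipse, so φ = 180° − 79.58° = 100.4°.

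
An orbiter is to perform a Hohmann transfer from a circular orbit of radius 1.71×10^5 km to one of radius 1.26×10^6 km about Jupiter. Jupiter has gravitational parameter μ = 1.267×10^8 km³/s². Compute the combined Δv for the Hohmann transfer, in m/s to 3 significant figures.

Δv = 14000 m/s

Transfer-ellipse semi-major axis a_t = (r₁ + r₂)/2 = (1.710×10^5 + 1.260×10^6)/2 = 7.155×10^5 km.
At r₁ the circular-orbit speed is v₁ = √(μ/r₁) = 27.220 km/s.
Transfer-orbit speed at r₁ (vis-viva): v_p = √[μ(2/r₁ − 1/a_t)] = 36.122 km/s.
First burn Δv₁ = |v_p − v₁| = 8.902 km/s.
Circular speed at r₂: v₂ = √(μ/r₂) = 10.0277 km/s.
Transfer-orbit speed at r₂: v_a = √[μ(2/r₂ − 1/a_t)] = 4.90226 km/s.
Second burn Δv₂ = |v₂ − v_a| = 5.125 km/s.
Total Δv = Δv₁ + Δv₂ = 14.03 km/s.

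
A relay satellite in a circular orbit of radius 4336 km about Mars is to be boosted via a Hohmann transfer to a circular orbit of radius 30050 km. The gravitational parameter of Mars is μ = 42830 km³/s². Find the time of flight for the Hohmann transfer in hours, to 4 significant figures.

t = 9.506 hours

Transfer-ellipse semi-major axis a_t = (r₁ + r₂)/2 = (4336 + 30050)/2 = 17193 km.
Transfer time t = π√(a_t³/μ) = π√((17193)³ / 42830) = 34220 s.
Converting: 34220 s ÷ 3600 s/hour = 9.506 hours.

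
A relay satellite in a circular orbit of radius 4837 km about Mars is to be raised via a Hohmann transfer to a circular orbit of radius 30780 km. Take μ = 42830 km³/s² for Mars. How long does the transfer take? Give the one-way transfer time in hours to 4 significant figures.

t = 10.02 hours

Transfer-ellipse semi-major axis a_t = (r₁ + r₂)/2 = (4837 + 30780)/2 = 17808.5 km.
Transfer time t = π√(a_t³/μ) = π√((17808.5)³ / 42830) = 36080 s.
Converting: 36080 s ÷ 3600 s/hour = 10.02 hours.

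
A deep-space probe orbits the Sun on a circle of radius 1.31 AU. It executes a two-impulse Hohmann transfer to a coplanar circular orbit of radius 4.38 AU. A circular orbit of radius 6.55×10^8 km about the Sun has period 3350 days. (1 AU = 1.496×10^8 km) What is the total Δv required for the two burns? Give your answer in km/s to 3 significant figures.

From Kepler's third law T² = 4π²r³/μ at r = 6.55×10^8 km, T = 3350 days = 3350 × 86400 s = 2.8944×10^8 s: μ = 4π²r³/T² = 1.32424×10^11 km³/s².
In km: r₁ = 1.31 × 1.496×10^8 = 1.95976×10^8 km; r₂ = 4.38 × 1.496×10^8 = 6.55248×10^8 km.
Semi-major axis of the transfer orbit: a_t = (1.95976×10^8 + 6.55248×10^8)/2 = 4.25612×10^8 km.
At r₁ the circular-orbit speed is v₁ = √(μ/r₁) = 25.995 km/s.
Transfer-orbit speed at r₁ (vis-viva equation): v_p = √[μ(2/r₁ − 1/a_t)] = 32.254 km/s.
First burn Δv₁ = |v_p − v₁| = 6.259 km/s.
At r₂, v₂ = √(μ/r₂) = 14.216 km/s.
Transfer-orbit speed at r₂: v_a = √[μ(2/r₂ − 1/a_t)] = 9.6466 km/s.
Second burn Δv₂ = |v₂ − v_a| = 4.569 km/s.
Total Δv = Δv₁ + Δv₂ = 10.83 km/s.

Δv = 10.8 km/s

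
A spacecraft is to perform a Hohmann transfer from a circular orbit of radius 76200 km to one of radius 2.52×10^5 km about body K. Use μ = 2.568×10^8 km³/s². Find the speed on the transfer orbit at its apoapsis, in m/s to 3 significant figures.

Transfer-ellipse semi-major axis a_t = (r₁ + r₂)/2 = (76200 + 2.520×10^5)/2 = 1.641×10^5 km.
At apoapsis, r = 2.520×10^5 km.
Vis-viva: v = √[μ(2/r − 1/a_t)] = √[2.568×10^8 × (2/2.520×10^5 − 1/1.641×10^5)] = 21.75 km/s.

v = 21800 m/s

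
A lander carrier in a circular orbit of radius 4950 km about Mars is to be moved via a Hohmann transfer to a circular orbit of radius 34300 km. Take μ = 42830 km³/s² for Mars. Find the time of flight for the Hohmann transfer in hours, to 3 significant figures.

Transfer-ellipse semi-major axis a_t = (r₁ + r₂)/2 = (4950 + 34300)/2 = 19625 km.
Transfer time t = π√(a_t³/μ) = π√((19625)³ / 42830) = 41730 s.
Converting: 41730 s ÷ 3600 s/hour = 11.6 hours.

t = 11.6 hours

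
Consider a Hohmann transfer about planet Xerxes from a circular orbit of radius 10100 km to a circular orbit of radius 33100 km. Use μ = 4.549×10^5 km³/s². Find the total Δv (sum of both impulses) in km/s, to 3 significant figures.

Semi-major axis of the transfer orbit: a_t = (10100 + 33100)/2 = 21600 km.
At r₁ the circular-orbit speed is v₁ = √(μ/r₁) = 6.711 km/s.
Transfer-orbit speed at r₁ (v² = μ(2/r − 1/a)): v_p = √[μ(2/r₁ − 1/a_t)] = 8.308 km/s.
First burn Δv₁ = |v_p − v₁| = 1.597 km/s.
At r₂, v₂ = √(μ/r₂) = 3.707 km/s.
Transfer-orbit speed at r₂: v_a = √[μ(2/r₂ − 1/a_t)] = 2.535 km/s.
Second burn Δv₂ = |v₂ − v_a| = 1.172 km/s.
Δv = Δv₁ + Δv₂ = 1.597 + 1.172 = 2.769 km/s.

Δv = 2.77 km/s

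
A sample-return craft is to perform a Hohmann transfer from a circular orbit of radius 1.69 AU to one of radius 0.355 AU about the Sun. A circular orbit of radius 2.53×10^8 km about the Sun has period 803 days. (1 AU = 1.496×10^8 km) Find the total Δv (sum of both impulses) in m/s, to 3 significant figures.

From Kepler's third law T² = 4π²r³/μ at r = 2.53×10^8 km, T = 803 days = 803 × 86400 s = 6.93792×10^7 s: μ = 4π²r³/T² = 1.32820×10^11 km³/s².
In km: r₁ = 1.69 × 1.496×10^8 = 2.52824×10^8 km; r₂ = 0.355 × 1.496×10^8 = 5.3108×10^7 km.
Semi-major axis of the transfer orbit: a_t = (2.52824×10^8 + 5.3108×10^7)/2 = 1.52966×10^8 km.
At r₁ the circular-orbit speed is v₁ = √(μ/r₁) = 22.9204 km/s.
Transfer-orbit speed at r₁ (v² = μ(2/r − 1/a)): v_a = √[μ(2/r₁ − 1/a_t)] = 13.5053 km/s.
First burn Δv₁ = |v_a − v₁| = 9.4151 km/s.
At r₂, v₂ = √(μ/r₂) = 50.009 km/s.
Transfer-orbit speed at r₂: v_p = √[μ(2/r₂ − 1/a_t)] = 64.293 km/s.
Second burn Δv₂ = |v₂ − v_p| = 14.284 km/s.
Δv = Δv₁ + Δv₂ = 9.4151 + 14.284 = 23.70 km/s.

Δv = 23700 m/s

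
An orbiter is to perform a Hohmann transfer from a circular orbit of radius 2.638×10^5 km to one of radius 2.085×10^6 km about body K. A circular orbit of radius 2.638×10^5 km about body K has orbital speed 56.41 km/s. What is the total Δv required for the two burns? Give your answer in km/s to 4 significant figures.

Δv = 29.31 km/s

From the circular-orbit relation v² = μ/r at r = 2.638×10^5 km: μ = v²r = (56.41)² × 2.638×10^5 = 8.39435×10^8 km³/s².
The Hohmann ellipse has a_t = (r₁ + r₂)/2 = 1.1744×10^6 km.
At r₁ the circular-orbit speed is v₁ = √(μ/r₁) = 56.41 km/s.
On the transfer ellipse at r₁, vis-viva gives v_p = √[μ(2/r₁ − 1/a_t)] = 75.16 km/s.
First burn Δv₁ = |v_p − v₁| = 18.75 km/s.
At r₂, v₂ = √(μ/r₂) = 20.07 km/s.
Transfer-orbit speed at r₂: v_a = √[μ(2/r₂ − 1/a_t)] = 9.510 km/s.
Second burn Δv₂ = |v₂ − v_a| = 10.56 km/s.
Δv = Δv₁ + Δv₂ = 18.75 + 10.56 = 29.31 km/s.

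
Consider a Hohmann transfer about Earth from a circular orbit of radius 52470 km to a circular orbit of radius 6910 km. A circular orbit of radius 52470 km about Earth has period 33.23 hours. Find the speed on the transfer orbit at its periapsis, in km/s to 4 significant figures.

From Kepler's third law T² = 4π²r³/μ at r = 52470 km, T = 33.23 hours = 33.23 × 3600 s = 1.19628×10^5 s: μ = 4π²r³/T² = 3.98499×10^5 km³/s².
Semi-major axis of the transfer orbit: a_t = (52470 + 6910)/2 = 29690 km.
At periapsis, r = 6910 km.
Vis-viva: v = √[μ(2/r − 1/a_t)] = √[3.98499×10^5 × (2/6910 − 1/29690)] = 10.10 km/s.

v = 10.10 km/s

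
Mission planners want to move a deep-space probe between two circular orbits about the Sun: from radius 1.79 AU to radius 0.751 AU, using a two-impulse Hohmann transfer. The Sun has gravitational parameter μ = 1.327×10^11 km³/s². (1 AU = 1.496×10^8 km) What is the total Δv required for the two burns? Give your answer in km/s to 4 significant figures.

In km: r₁ = 1.79 × 1.496×10^8 = 2.67784×10^8 km; r₂ = 0.751 × 1.496×10^8 = 1.123496×10^8 km.
Semi-major axis of the transfer orbit: a_t = (2.67784×10^8 + 1.123496×10^8)/2 = 1.900668×10^8 km.
Circular speed at r₁: v₁ = √(μ/r₁) = √(1.327×10^11/2.67784×10^8) = 22.261 km/s.
Transfer-orbit speed at r₁ (vis-viva): v_a = √[μ(2/r₁ − 1/a_t)] = 17.115 km/s.
First burn Δv₁ = |v_a − v₁| = 5.146 km/s.
At r₂, v₂ = √(μ/r₂) = 34.3676 km/s.
Transfer-orbit speed at r₂: v_p = √[μ(2/r₂ − 1/a_t)] = 40.7933 km/s.
Second burn Δv₂ = |v₂ − v_p| = 6.426 km/s.
Δv = Δv₁ + Δv₂ = 5.146 + 6.426 = 11.57 km/s.

Δv = 11.57 km/s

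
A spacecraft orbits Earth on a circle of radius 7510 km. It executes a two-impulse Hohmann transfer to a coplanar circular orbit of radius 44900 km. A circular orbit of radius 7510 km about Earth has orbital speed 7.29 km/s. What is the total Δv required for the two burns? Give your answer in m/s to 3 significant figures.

Δv = 3640 m/s

From the circular-orbit relation v² = μ/r at r = 7510 km: μ = v²r = (7.29)² × 7510 = 3.99112×10^5 km³/s².
Transfer-ellipse semi-major axis a_t = (r₁ + r₂)/2 = (7510 + 44900)/2 = 26205 km.
Circular speed at r₁: v₁ = √(μ/r₁) = √(3.99112×10^5/7510) = 7.2900 km/s.
Transfer-orbit speed at r₁ (v² = μ(2/r − 1/a)): v_p = √[μ(2/r₁ − 1/a_t)] = 9.5424 km/s.
First burn Δv₁ = |v_p − v₁| = 2.2524 km/s.
Circular speed at r₂: v₂ = √(μ/r₂) = 2.98143 km/s.
Transfer-orbit speed at r₂: v_a = √[μ(2/r₂ − 1/a_t)] = 1.59607 km/s.
Second burn Δv₂ = |v₂ − v_a| = 1.3854 km/s.
Total Δv = Δv₁ + Δv₂ = 3.638 km/s.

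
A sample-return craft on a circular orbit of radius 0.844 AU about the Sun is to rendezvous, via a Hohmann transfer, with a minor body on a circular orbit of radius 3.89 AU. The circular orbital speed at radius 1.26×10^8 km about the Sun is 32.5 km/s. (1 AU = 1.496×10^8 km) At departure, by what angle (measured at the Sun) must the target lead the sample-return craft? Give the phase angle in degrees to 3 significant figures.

From the circular-orbit relation v² = μ/r at r = 1.26×10^8 km: μ = v²r = (32.5)² × 1.26×10^8 = 1.33088×10^11 km³/s².
In km: r₁ = 0.844 × 1.496×10^8 = 1.262624×10^8 km; r₂ = 3.89 × 1.496×10^8 = 5.81944×10^8 km.
Transfer-ellipse semi-major axis a_t = (r₁ + r₂)/2 = (1.262624×10^8 + 5.81944×10^8)/2 = 3.541032×10^8 km.
Transfer time t = π√(a_t³/μ) = 5.73820×10^7 s.
The target's mean motion on its circular orbit is ω₂ = √(μ/r₂³) = 2.59864×10^-8 rad/s.
Angle swept by the target during transfer: ω₂·t = 1.4912 rad = 85.44°.
The sample-return craft traverses 180° on the transfer ellipse, so the target must lead by 180° − 85.44° = 94.6°.

φ = 94.6°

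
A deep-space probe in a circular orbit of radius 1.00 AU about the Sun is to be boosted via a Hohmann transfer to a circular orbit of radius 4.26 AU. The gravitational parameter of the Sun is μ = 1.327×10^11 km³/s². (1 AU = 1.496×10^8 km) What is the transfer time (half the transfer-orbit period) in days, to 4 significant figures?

In km: r₁ = 1.00 × 1.496×10^8 = 1.496×10^8 km; r₂ = 4.26 × 1.496×10^8 = 6.37296×10^8 km.
Semi-major axis of the transfer orbit: a_t = (1.496×10^8 + 6.37296×10^8)/2 = 3.93448×10^8 km.
By Kepler's third law the transfer-orbit period is T = 2π√(a_t³/μ), so t = T/2 = 6.7305×10^7 s.
Converting: 6.7305×10^7 s ÷ 86400 s/day = 779.0 days.

t = 779.0 days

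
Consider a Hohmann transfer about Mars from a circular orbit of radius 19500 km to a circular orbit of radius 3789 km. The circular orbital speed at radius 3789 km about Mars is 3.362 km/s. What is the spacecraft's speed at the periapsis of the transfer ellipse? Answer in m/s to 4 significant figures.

v = 4351 m/s

From the circular-orbit relation v² = μ/r at r = 3789 km: μ = v²r = (3.362)² × 3789 = 42827.2 km³/s².
The Hohmann ellipse has a_t = (r₁ + r₂)/2 = 11644.5 km.
The periapsis of the transfer ellipse is at r = 3789 km.
From the vis-viva equation, v = √[μ(2/r − 1/a_t)] = 4.351 km/s.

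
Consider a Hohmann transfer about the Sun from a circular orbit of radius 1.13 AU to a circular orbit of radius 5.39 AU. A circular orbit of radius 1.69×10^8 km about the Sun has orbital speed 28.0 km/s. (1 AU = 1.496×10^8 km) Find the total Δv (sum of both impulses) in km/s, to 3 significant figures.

Δv = 13.3 km/s

From the circular-orbit relation v² = μ/r at r = 1.69×10^8 km: μ = v²r = (28.0)² × 1.69×10^8 = 1.32496×10^11 km³/s².
In km: r₁ = 1.13 × 1.496×10^8 = 1.69048×10^8 km; r₂ = 5.39 × 1.496×10^8 = 8.06344×10^8 km.
The Hohmann ellipse has a_t = (r₁ + r₂)/2 = 4.87696×10^8 km.
At r₁ the circular-orbit speed is v₁ = √(μ/r₁) = 27.996 km/s.
Transfer-orbit speed at r₁ (vis-viva equation): v_p = √[μ(2/r₁ − 1/a_t)] = 35.998 km/s.
First burn Δv₁ = |v_p − v₁| = 8.002 km/s.
At r₂, v₂ = √(μ/r₂) = 12.819 km/s.
Transfer-orbit speed at r₂: v_a = √[μ(2/r₂ − 1/a_t)] = 7.5470 km/s.
Second burn Δv₂ = |v₂ − v_a| = 5.272 km/s.
Total Δv = Δv₁ + Δv₂ = 13.27 km/s.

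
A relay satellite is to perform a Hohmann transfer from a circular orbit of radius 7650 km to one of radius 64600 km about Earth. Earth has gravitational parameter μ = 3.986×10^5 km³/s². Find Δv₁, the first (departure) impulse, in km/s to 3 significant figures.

Δv₁ = 2.43 km/s

Transfer-ellipse semi-major axis a_t = (r₁ + r₂)/2 = (7650 + 64600)/2 = 36125 km.
Circular speed at r = 7650 km: v_c = √(μ/r) = 7.2183 km/s.
Vis-viva on the transfer ellipse at r = 7650 km gives v_t = √[μ(2/r − 1/a_t)] = 9.6527 km/s.
Δv₁ = |v_t − v_c| = |9.6527 − 7.2183| = 2.434 km/s.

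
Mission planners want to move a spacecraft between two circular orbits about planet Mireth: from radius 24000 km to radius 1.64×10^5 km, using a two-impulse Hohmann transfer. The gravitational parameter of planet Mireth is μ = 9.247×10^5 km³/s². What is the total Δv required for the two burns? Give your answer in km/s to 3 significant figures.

Δv = 3.17 km/s

Semi-major axis of the transfer orbit: a_t = (24000 + 1.640×10^5)/2 = 94000 km.
At r₁ the circular-orbit speed is v₁ = √(μ/r₁) = 6.20719 km/s.
On the transfer ellipse at r₁, v² = μ(2/r − 1/a) gives v_p = √[μ(2/r₁ − 1/a_t)] = 8.19885 km/s.
First burn Δv₁ = |v_p − v₁| = 1.9917 km/s.
Circular speed at r₂: v₂ = √(μ/r₂) = 2.3745 km/s.
Transfer-orbit speed at r₂: v_a = √[μ(2/r₂ − 1/a_t)] = 1.1998 km/s.
Second burn Δv₂ = |v₂ − v_a| = 1.1747 km/s.
Δv = Δv₁ + Δv₂ = 1.9917 + 1.1747 = 3.166 km/s.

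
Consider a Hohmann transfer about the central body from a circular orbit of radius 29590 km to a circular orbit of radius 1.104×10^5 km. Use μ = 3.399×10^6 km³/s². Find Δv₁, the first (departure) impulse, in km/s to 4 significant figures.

Δv₁ = 2.743 km/s

Semi-major axis of the transfer orbit: a_t = (29590 + 1.104×10^5)/2 = 69995 km.
Circular speed at r = 29590 km: v_c = √(μ/r) = 10.7177 km/s.
Transfer-orbit speed at the same r (vis-viva, a = a_t): v_t = √[μ(2/r − 1/a_t)] = 13.4603 km/s.
Δv₁ = |v_t − v_c| = |13.4603 − 10.7177| = 2.743 km/s.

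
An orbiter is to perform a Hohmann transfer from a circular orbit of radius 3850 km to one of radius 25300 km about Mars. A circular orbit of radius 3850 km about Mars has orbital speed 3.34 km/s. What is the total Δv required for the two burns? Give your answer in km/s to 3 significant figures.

From the circular-orbit relation v² = μ/r at r = 3850 km: μ = v²r = (3.34)² × 3850 = 42949.1 km³/s².
Semi-major axis of the transfer orbit: a_t = (3850 + 25300)/2 = 14575 km.
At r₁ the circular-orbit speed is v₁ = √(μ/r₁) = 3.340 km/s.
Transfer-orbit speed at r₁ (v² = μ(2/r − 1/a)): v_p = √[μ(2/r₁ − 1/a_t)] = 4.401 km/s.
First burn Δv₁ = |v_p − v₁| = 1.061 km/s.
At r₂, v₂ = √(μ/r₂) = 1.3029 km/s.
Transfer-orbit speed at r₂: v_a = √[μ(2/r₂ − 1/a_t)] = 0.66964 km/s.
Second burn Δv₂ = |v₂ − v_a| = 0.6333 km/s.
Total Δv = Δv₁ + Δv₂ = 1.694 km/s.

Δv = 1.69 km/s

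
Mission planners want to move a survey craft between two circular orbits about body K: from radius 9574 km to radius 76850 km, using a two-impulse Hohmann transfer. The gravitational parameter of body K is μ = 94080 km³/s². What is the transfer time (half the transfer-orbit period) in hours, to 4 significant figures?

t = 25.56 hours

Semi-major axis of the transfer orbit: a_t = (9574 + 76850)/2 = 43212 km.
Half the transfer-orbit period gives t = π√(a_t³/μ) = 92000 s.
Converting: 92000 s ÷ 3600 s/hour = 25.56 hours.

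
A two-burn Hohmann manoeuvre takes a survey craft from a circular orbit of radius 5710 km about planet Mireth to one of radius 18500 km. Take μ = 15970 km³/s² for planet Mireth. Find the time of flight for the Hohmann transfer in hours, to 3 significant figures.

Semi-major axis of the transfer orbit: a_t = (5710 + 18500)/2 = 12105 km.
Transfer time t = π√(a_t³/μ) = π√((12105)³ / 15970) = 33110 s.
Converting: 33110 s ÷ 3600 s/hour = 9.20 hours.

t = 9.20 hours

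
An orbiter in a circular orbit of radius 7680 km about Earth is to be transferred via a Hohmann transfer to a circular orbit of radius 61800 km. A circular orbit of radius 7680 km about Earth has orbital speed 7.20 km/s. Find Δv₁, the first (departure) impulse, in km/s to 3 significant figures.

From the circular-orbit relation v² = μ/r at r = 7680 km: μ = v²r = (7.20)² × 7680 = 3.98131×10^5 km³/s².
Semi-major axis of the transfer orbit: a_t = (7680 + 61800)/2 = 34740 km.
Circular speed at r = 7680 km: v_c = √(μ/r) = 7.200 km/s.
Transfer-orbit speed at the same r (vis-viva, a = a_t): v_t = √[μ(2/r − 1/a_t)] = 9.603 km/s.
Δv₁ = |v_t − v_c| = |9.603 − 7.200| = 2.403 km/s.

Δv₁ = 2.40 km/s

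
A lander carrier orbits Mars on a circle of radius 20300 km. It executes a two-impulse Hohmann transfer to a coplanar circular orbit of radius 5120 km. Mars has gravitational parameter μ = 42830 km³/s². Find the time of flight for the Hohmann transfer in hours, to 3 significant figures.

t = 6.04 hours

Semi-major axis of the transfer orbit: a_t = (20300 + 5120)/2 = 12710 km.
By Kepler's third law the transfer-orbit period is T = 2π√(a_t³/μ), so t = T/2 = 21750 s.
Converting: 21750 s ÷ 3600 s/hour = 6.04 hours.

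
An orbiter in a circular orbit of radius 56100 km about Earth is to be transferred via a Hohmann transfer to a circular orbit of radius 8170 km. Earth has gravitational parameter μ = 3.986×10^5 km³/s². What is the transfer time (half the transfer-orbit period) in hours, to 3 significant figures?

t = 7.96 hours

Transfer-ellipse semi-major axis a_t = (r₁ + r₂)/2 = (56100 + 8170)/2 = 32135 km.
Half the transfer-orbit period gives t = π√(a_t³/μ) = 28660 s.
Converting: 28660 s ÷ 3600 s/hour = 7.96 hours.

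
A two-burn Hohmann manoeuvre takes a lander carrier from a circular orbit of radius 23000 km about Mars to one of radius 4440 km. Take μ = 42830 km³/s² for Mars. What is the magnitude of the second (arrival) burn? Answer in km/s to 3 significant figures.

The Hohmann ellipse has a_t = (r₁ + r₂)/2 = 13720 km.
On the circular orbit at r = 4440 km, v_c = √(μ/r) = 3.10586 km/s.
Vis-viva on the transfer ellipse at r = 4440 km gives v_t = √[μ(2/r − 1/a_t)] = 4.02133 km/s.
Δv₂ = |v_t − v_c| = |4.02133 − 3.10586| = 0.9155 km/s.

Δv₂ = 0.915 km/s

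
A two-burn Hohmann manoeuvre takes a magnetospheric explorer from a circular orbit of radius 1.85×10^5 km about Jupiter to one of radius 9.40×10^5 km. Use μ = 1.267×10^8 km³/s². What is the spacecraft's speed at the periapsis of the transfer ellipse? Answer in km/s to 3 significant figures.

v = 33.8 km/s

The Hohmann ellipse has a_t = (r₁ + r₂)/2 = 5.625×10^5 km.
At periapsis, r = 1.850×10^5 km.
Applying v² = μ(2/r − 1/a_t): v = 33.83 km/s.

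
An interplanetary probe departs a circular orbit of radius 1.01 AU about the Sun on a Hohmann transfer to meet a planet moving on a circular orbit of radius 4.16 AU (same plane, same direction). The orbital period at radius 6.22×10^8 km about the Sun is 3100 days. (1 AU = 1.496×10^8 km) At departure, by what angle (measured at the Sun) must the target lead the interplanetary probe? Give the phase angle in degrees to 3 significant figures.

From Kepler's third law T² = 4π²r³/μ at r = 6.22×10^8 km, T = 3100 days = 3100 × 86400 s = 2.6784×10^8 s: μ = 4π²r³/T² = 1.32428×10^11 km³/s².
In km: r₁ = 1.01 × 1.496×10^8 = 1.51096×10^8 km; r₂ = 4.16 × 1.496×10^8 = 6.22336×10^8 km.
Transfer-ellipse semi-major axis a_t = (r₁ + r₂)/2 = (1.51096×10^8 + 6.22336×10^8)/2 = 3.86716×10^8 km.
Transfer time t = π√(a_t³/μ) = 6.5652×10^7 s.
The target's mean motion on its circular orbit is ω₂ = √(μ/r₂³) = 2.3440×10^-8 rad/s.
Angle swept by the target during transfer: ω₂·t = 1.5389 rad = 88.17°.
The interplanetary probe traverses 180° on the transfer ellipse, so the target must lead by 180° − 88.17° = 91.8°.

φ = 91.8°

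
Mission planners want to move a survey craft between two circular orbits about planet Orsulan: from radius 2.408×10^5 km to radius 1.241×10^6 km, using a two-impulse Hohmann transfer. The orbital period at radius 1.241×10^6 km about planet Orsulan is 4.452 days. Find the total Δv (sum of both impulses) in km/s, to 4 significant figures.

Δv = 22.25 km/s

From Kepler's third law T² = 4π²r³/μ at r = 1.241×10^6 km, T = 4.452 days = 4.452 × 86400 s = 3.846528×10^5 s: μ = 4π²r³/T² = 5.09961×10^8 km³/s².
Semi-major axis of the transfer orbit: a_t = (2.408×10^5 + 1.241×10^6)/2 = 7.409×10^5 km.
Circular speed at r₁: v₁ = √(μ/r₁) = √(5.09961×10^8/2.408×10^5) = 46.02 km/s.
On the transfer ellipse at r₁, vis-viva equation gives v_p = √[μ(2/r₁ − 1/a_t)] = 59.56 km/s.
First burn Δv₁ = |v_p − v₁| = 13.540 km/s.
Circular speed at r₂: v₂ = √(μ/r₂) = 20.27135 km/s.
Transfer-orbit speed at r₂: v_a = √[μ(2/r₂ − 1/a_t)] = 11.55663 km/s.
Second burn Δv₂ = |v₂ − v_a| = 8.7147 km/s.
Total Δv = Δv₁ + Δv₂ = 22.25 km/s.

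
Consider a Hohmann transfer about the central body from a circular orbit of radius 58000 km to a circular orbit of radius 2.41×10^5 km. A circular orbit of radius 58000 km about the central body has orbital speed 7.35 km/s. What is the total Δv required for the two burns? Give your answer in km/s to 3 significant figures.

Δv = 3.34 km/s

From the circular-orbit relation v² = μ/r at r = 58000 km: μ = v²r = (7.35)² × 58000 = 3.13330×10^6 km³/s².
The Hohmann ellipse has a_t = (r₁ + r₂)/2 = 1.495×10^5 km.
At r₁ the circular-orbit speed is v₁ = √(μ/r₁) = 7.350 km/s.
Transfer-orbit speed at r₁ (vis-viva equation): v_p = √[μ(2/r₁ − 1/a_t)] = 9.332 km/s.
First burn Δv₁ = |v_p − v₁| = 1.982 km/s.
Circular speed at r₂: v₂ = √(μ/r₂) = 3.606 km/s.
Transfer-orbit speed at r₂: v_a = √[μ(2/r₂ − 1/a_t)] = 2.246 km/s.
Second burn Δv₂ = |v₂ − v_a| = 1.360 km/s.
Δv = Δv₁ + Δv₂ = 1.982 + 1.360 = 3.342 km/s.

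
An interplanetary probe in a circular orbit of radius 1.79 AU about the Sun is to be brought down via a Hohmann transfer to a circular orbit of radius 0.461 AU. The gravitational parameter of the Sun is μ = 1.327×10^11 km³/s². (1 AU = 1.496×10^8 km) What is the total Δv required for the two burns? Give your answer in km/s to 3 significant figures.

Δv = 19.5 km/s

In km: r₁ = 1.79 × 1.496×10^8 = 2.67784×10^8 km; r₂ = 0.461 × 1.496×10^8 = 6.89656×10^7 km.
Transfer-ellipse semi-major axis a_t = (r₁ + r₂)/2 = (2.67784×10^8 + 6.89656×10^7)/2 = 1.683748×10^8 km.
Circular speed at r₁: v₁ = √(μ/r₁) = √(1.327×10^11/2.67784×10^8) = 22.261 km/s.
Transfer-orbit speed at r₁ (vis-viva equation): v_a = √[μ(2/r₁ − 1/a_t)] = 14.247 km/s.
First burn Δv₁ = |v_a − v₁| = 8.0140 km/s.
Circular speed at r₂: v₂ = √(μ/r₂) = 43.865 km/s.
Transfer-orbit speed at r₂: v_p = √[μ(2/r₂ − 1/a_t)] = 55.319 km/s.
Second burn Δv₂ = |v₂ − v_p| = 11.454 km/s.
Total Δv = Δv₁ + Δv₂ = 19.47 km/s.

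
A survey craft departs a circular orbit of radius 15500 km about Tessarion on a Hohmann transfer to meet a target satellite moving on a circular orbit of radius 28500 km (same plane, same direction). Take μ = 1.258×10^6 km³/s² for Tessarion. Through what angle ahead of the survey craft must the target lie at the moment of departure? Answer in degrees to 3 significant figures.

φ = 57.9°

The Hohmann ellipse has a_t = (r₁ + r₂)/2 = 22000 km.
Transfer time t = π√(a_t³/μ) = 9140 s.
The target's mean motion on its circular orbit is ω₂ = √(μ/r₂³) = 2.331×10^-4 rad/s.
Angle swept by the target during transfer: ω₂·t = 2.131 rad = 122.1°.
Arrival is 180° from departure on the ellipse, so φ = 180° − 122.1° = 57.9°.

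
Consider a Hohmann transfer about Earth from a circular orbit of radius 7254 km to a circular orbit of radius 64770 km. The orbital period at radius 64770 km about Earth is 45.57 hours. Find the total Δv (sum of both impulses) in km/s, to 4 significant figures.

Δv = 3.896 km/s

From Kepler's third law T² = 4π²r³/μ at r = 64770 km, T = 45.57 hours = 45.57 × 3600 s = 1.64052×10^5 s: μ = 4π²r³/T² = 3.98583×10^5 km³/s².
Transfer-ellipse semi-major axis a_t = (r₁ + r₂)/2 = (7254 + 64770)/2 = 36012 km.
At r₁ the circular-orbit speed is v₁ = √(μ/r₁) = 7.4126 km/s.
Transfer-orbit speed at r₁ (vis-viva equation): v_p = √[μ(2/r₁ − 1/a_t)] = 9.9411 km/s.
First burn Δv₁ = |v_p − v₁| = 2.5285 km/s.
At r₂, v₂ = √(μ/r₂) = 2.4807 km/s.
Transfer-orbit speed at r₂: v_a = √[μ(2/r₂ − 1/a_t)] = 1.1134 km/s.
Second burn Δv₂ = |v₂ − v_a| = 1.3673 km/s.
Δv = Δv₁ + Δv₂ = 2.5285 + 1.3673 = 3.896 km/s.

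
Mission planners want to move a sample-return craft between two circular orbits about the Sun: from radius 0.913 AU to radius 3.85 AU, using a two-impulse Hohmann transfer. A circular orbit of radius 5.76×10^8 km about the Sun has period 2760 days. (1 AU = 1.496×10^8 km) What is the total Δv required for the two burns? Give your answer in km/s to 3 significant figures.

From Kepler's third law T² = 4π²r³/μ at r = 5.76×10^8 km, T = 2760 days = 2760 × 86400 s = 2.38464×10^8 s: μ = 4π²r³/T² = 1.32673×10^11 km³/s².
In km: r₁ = 0.913 × 1.496×10^8 = 1.365848×10^8 km; r₂ = 3.85 × 1.496×10^8 = 5.7596×10^8 km.
Semi-major axis of the transfer orbit: a_t = (1.365848×10^8 + 5.7596×10^8)/2 = 3.562724×10^8 km.
Circular speed at r₁: v₁ = √(μ/r₁) = √(1.32673×10^11/1.365848×10^8) = 31.1666 km/s.
Transfer-orbit speed at r₁ (vis-viva): v_p = √[μ(2/r₁ − 1/a_t)] = 39.6273 km/s.
First burn Δv₁ = |v_p − v₁| = 8.461 km/s.
Circular speed at r₂: v₂ = √(μ/r₂) = 15.177 km/s.
Transfer-orbit speed at r₂: v_a = √[μ(2/r₂ − 1/a_t)] = 9.3973 km/s.
Second burn Δv₂ = |v₂ − v_a| = 5.780 km/s.
Total Δv = Δv₁ + Δv₂ = 14.24 km/s.

Δv = 14.2 km/s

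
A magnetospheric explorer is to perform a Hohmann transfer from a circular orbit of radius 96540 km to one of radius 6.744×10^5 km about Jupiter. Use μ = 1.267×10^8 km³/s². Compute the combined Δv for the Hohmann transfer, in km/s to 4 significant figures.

Δv = 18.54 km/s

Transfer-ellipse semi-major axis a_t = (r₁ + r₂)/2 = (96540 + 6.744×10^5)/2 = 3.8547×10^5 km.
At r₁ the circular-orbit speed is v₁ = √(μ/r₁) = 36.23 km/s.
Transfer-orbit speed at r₁ (vis-viva equation): v_p = √[μ(2/r₁ − 1/a_t)] = 47.92 km/s.
First burn Δv₁ = |v_p − v₁| = 11.69 km/s.
Circular speed at r₂: v₂ = √(μ/r₂) = 13.7066 km/s.
Transfer-orbit speed at r₂: v_a = √[μ(2/r₂ − 1/a_t)] = 6.85943 km/s.
Second burn Δv₂ = |v₂ − v_a| = 6.847 km/s.
Δv = Δv₁ + Δv₂ = 11.69 + 6.847 = 18.54 km/s.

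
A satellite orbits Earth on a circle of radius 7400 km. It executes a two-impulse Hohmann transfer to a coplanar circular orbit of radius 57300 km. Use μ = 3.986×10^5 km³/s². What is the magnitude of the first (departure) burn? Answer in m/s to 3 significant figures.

The Hohmann ellipse has a_t = (r₁ + r₂)/2 = 32350 km.
Circular speed at r = 7400 km: v_c = √(μ/r) = 7.3393 km/s.
Transfer-orbit speed at the same r (vis-viva, a = a_t): v_t = √[μ(2/r − 1/a_t)] = 9.7677 km/s.
Δv₁ = |v_t − v_c| = |9.7677 − 7.3393| = 2.428 km/s.

Δv₁ = 2430 m/s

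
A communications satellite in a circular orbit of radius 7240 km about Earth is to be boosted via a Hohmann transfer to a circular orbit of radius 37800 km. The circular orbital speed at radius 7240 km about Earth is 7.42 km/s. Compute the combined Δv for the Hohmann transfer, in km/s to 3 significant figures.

From the circular-orbit relation v² = μ/r at r = 7240 km: μ = v²r = (7.42)² × 7240 = 3.98608×10^5 km³/s².
Transfer-ellipse semi-major axis a_t = (r₁ + r₂)/2 = (7240 + 37800)/2 = 22520 km.
Circular speed at r₁: v₁ = √(μ/r₁) = √(3.98608×10^5/7240) = 7.420 km/s.
On the transfer ellipse at r₁, v² = μ(2/r − 1/a) gives v_p = √[μ(2/r₁ − 1/a_t)] = 9.613 km/s.
First burn Δv₁ = |v_p − v₁| = 2.193 km/s.
Circular speed at r₂: v₂ = √(μ/r₂) = 3.247 km/s.
Transfer-orbit speed at r₂: v_a = √[μ(2/r₂ − 1/a_t)] = 1.841 km/s.
Second burn Δv₂ = |v₂ − v_a| = 1.406 km/s.
Total Δv = Δv₁ + Δv₂ = 3.599 km/s.

Δv = 3.60 km/s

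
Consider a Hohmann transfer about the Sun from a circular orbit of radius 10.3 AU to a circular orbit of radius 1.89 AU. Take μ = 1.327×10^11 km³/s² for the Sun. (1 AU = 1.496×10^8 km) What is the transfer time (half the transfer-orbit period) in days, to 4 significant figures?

In km: r₁ = 10.3 × 1.496×10^8 = 1.54088×10^9 km; r₂ = 1.89 × 1.496×10^8 = 2.82744×10^8 km.
Semi-major axis of the transfer orbit: a_t = (1.54088×10^9 + 2.82744×10^8)/2 = 9.11812×10^8 km.
Half the transfer-orbit period gives t = π√(a_t³/μ) = 2.3745×10^8 s.
Converting: 2.3745×10^8 s ÷ 86400 s/day = 2748 days.

t = 2748 days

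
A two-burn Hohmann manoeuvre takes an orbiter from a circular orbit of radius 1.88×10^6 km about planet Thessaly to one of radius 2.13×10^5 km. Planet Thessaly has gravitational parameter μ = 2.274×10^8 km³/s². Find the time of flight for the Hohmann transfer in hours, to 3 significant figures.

t = 62.0 hours

Transfer-ellipse semi-major axis a_t = (r₁ + r₂)/2 = (1.880×10^6 + 2.130×10^5)/2 = 1.0465×10^6 km.
Half the transfer-orbit period gives t = π√(a_t³/μ) = 2.2303×10^5 s.
Converting: 2.2303×10^5 s ÷ 3600 s/hour = 62.0 hours.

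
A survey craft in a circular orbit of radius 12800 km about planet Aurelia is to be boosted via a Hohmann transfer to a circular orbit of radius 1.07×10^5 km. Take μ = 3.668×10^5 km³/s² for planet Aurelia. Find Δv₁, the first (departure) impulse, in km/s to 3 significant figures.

The Hohmann ellipse has a_t = (r₁ + r₂)/2 = 59900 km.
On the circular orbit at r = 12800 km, v_c = √(μ/r) = 5.3532 km/s.
Transfer-orbit speed at the same r (vis-viva, a = a_t): v_t = √[μ(2/r − 1/a_t)] = 7.1546 km/s.
Δv₁ = |v_t − v_c| = |7.1546 − 5.3532| = 1.801 km/s.

Δv₁ = 1.80 km/s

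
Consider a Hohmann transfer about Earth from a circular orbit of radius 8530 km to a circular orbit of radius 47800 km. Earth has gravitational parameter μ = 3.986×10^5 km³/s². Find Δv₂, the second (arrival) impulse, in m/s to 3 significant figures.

Δv₂ = 1300 m/s

Transfer-ellipse semi-major axis a_t = (r₁ + r₂)/2 = (8530 + 47800)/2 = 28165 km.
On the circular orbit at r = 47800 km, v_c = √(μ/r) = 2.888 km/s.
Transfer-orbit speed at the same r (vis-viva, a = a_t): v_t = √[μ(2/r − 1/a_t)] = 1.589 km/s.
Δv₂ = |v_t − v_c| = |1.589 − 2.888| = 1.299 km/s.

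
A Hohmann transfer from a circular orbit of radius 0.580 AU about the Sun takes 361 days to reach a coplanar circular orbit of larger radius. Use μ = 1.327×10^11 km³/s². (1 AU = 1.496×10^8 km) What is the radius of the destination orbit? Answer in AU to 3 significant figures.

r₂ = 2.57 AU

In km: r₁ = 0.580 × 1.496×10^8 = 8.6768×10^7 km.
Transfer time t = 361 days = 3.11904×10^7 s, and t = π√(a_t³/μ).
So a_t = (μ t²/π²)^(1/3) = (1.327×10^11 × (3.11904×10^7)² / π²)^(1/3) = 2.3562×10^8 km.
Since a_t = (r₁ + r₂)/2, r₂ = 2a_t − r₁ = 2×2.3562×10^8 − 8.6768×10^7 = 3.84472×10^8 km.
In AU: r₂ = 3.84472×10^8 / 1.496×10^8 = 2.57 AU.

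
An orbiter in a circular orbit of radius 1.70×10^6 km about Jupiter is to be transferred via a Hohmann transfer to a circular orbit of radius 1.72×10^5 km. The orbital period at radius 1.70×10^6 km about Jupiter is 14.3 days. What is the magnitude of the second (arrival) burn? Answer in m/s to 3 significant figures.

Δv₂ = 9450 m/s

From Kepler's third law T² = 4π²r³/μ at r = 1.70×10^6 km, T = 14.3 days = 14.3 × 86400 s = 1.23552×10^6 s: μ = 4π²r³/T² = 1.27059×10^8 km³/s².
Semi-major axis of the transfer orbit: a_t = (1.700×10^6 + 1.720×10^5)/2 = 9.360×10^5 km.
On the circular orbit at r = 1.720×10^5 km, v_c = √(μ/r) = 27.18 km/s.
Vis-viva on the transfer ellipse at r = 1.720×10^5 km gives v_t = √[μ(2/r − 1/a_t)] = 36.63 km/s.
Δv₂ = |v_t − v_c| = |36.63 − 27.18| = 9.450 km/s.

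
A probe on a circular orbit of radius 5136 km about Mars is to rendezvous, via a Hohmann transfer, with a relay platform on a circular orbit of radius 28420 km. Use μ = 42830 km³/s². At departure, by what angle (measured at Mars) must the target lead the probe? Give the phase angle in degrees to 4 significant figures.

Semi-major axis of the transfer orbit: a_t = (5136 + 28420)/2 = 16778 km.
Transfer time t = π√(a_t³/μ) = 32990 s.
The target's mean motion on its circular orbit is ω₂ = √(μ/r₂³) = 4.320×10^-5 rad/s.
Angle swept by the target during transfer: ω₂·t = 1.425 rad = 81.65°.
Arrival is 180° from departure on the ellipse, so φ = 180° − 81.65° = 98.35°.

φ = 98.35°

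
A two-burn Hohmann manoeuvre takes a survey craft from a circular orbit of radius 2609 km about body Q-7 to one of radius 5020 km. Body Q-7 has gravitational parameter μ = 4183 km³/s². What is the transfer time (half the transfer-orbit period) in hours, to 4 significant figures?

t = 3.179 hours

Transfer-ellipse semi-major axis a_t = (r₁ + r₂)/2 = (2609 + 5020)/2 = 3814.5 km.
Transfer time t = π√(a_t³/μ) = π√((3814.5)³ / 4183) = 11444 s.
Converting: 11444 s ÷ 3600 s/hour = 3.179 hours.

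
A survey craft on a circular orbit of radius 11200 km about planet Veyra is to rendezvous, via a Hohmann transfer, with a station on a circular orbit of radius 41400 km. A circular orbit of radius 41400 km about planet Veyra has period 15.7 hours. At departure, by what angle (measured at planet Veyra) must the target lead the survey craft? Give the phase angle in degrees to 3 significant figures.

φ = 88.9°

From Kepler's third law T² = 4π²r³/μ at r = 41400 km, T = 15.7 hours = 15.7 × 3600 s = 56520 s: μ = 4π²r³/T² = 8.76913×10^5 km³/s².
Transfer-ellipse semi-major axis a_t = (r₁ + r₂)/2 = (11200 + 41400)/2 = 26300 km.
Transfer time t = π√(a_t³/μ) = 14309 s.
The target's mean motion on its circular orbit is ω₂ = √(μ/r₂³) = 1.1117×10^-4 rad/s.
Angle swept by the target during transfer: ω₂·t = 1.5907 rad = 91.14°.
Arrival is 180° from departure on the ellipse, so φ = 180° − 91.14° = 88.9°.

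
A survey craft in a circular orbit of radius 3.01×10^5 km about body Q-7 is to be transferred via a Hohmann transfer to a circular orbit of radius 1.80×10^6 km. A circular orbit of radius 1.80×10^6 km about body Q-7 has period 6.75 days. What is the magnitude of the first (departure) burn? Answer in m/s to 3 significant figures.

From Kepler's third law T² = 4π²r³/μ at r = 1.80×10^6 km, T = 6.75 days = 6.75 × 86400 s = 5.832×10^5 s: μ = 4π²r³/T² = 6.76928×10^8 km³/s².
The Hohmann ellipse has a_t = (r₁ + r₂)/2 = 1.0505×10^6 km.
Circular speed at r = 3.010×10^5 km: v_c = √(μ/r) = 47.423 km/s.
Vis-viva on the transfer ellipse at r = 3.010×10^5 km gives v_t = √[μ(2/r − 1/a_t)] = 62.076 km/s.
Δv₁ = |v_t − v_c| = |62.076 − 47.423| = 14.65 km/s.

Δv₁ = 14700 m/s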